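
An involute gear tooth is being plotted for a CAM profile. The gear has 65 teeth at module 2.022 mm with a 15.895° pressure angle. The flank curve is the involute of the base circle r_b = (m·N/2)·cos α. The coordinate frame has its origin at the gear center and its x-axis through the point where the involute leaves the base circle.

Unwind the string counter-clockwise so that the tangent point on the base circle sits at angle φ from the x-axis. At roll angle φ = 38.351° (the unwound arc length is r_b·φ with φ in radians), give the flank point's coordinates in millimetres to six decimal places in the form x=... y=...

pitch radius r_p = m·N/2 = 2.022·65/2 = 65.715000
base radius r_b = r_p·cos α = 65.715000·cos 15.895° = 63.202401
roll angle φ = 38.351° = 0.66935122 rad
x = r_b·(cos φ + φ·sin φ) = 63.202401·(0.78422438 + 0.66935122·0.62047733) = 75.813912
y = r_b·(sin φ − φ·cos φ) = 63.202401·(0.62047733 − 0.66935122·0.78422438) = 6.039355

x=75.813912 y=6.039355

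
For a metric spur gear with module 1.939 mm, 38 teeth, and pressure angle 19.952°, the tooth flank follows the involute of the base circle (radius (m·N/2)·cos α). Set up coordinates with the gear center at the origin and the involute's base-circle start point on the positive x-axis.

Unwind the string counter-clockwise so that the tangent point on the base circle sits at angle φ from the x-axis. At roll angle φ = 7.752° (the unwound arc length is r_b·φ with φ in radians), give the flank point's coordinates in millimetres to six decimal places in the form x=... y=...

pitch radius r_p = m·N/2 = 1.939·38/2 = 36.841000
base radius r_b = r_p·cos α = 36.841000·cos 19.952° = 34.629760
roll angle φ = 7.752° = 0.13529792 rad
x = r_b·(cos φ + φ·sin φ) = 34.629760·(0.99086119 + 0.13529792·0.13488552) = 34.945269
y = r_b·(sin φ − φ·cos φ) = 34.629760·(0.13488552 − 0.13529792·0.99086119) = 0.028537

x=34.945269 y=0.028537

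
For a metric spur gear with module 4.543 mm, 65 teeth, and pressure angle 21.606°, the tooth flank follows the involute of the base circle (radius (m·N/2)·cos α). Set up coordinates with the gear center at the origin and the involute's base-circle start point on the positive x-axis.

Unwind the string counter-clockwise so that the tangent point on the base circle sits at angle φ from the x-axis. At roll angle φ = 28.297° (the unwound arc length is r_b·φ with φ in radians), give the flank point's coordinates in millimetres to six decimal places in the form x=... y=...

pitch radius r_p = m·N/2 = 4.543·65/2 = 147.647500
base radius r_b = r_p·cos α = 147.647500·cos 21.606° = 137.273481
roll angle φ = 28.297° = 0.49387582 rad
x = r_b·(cos φ + φ·sin φ) = 137.273481·(0.88050218 + 0.49387582·0.47404211) = 153.007783
y = r_b·(sin φ − φ·cos φ) = 137.273481·(0.47404211 − 0.49387582·0.88050218) = 5.378838

x=153.007783 y=5.378838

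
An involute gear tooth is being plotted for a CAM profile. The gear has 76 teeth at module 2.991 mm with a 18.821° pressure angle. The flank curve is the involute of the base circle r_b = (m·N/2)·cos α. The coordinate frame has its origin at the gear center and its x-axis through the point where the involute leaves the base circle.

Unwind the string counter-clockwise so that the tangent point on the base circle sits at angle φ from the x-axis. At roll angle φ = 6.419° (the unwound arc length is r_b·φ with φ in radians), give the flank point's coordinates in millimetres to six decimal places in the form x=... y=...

pitch radius r_p = m·N/2 = 2.991·76/2 = 113.658000
base radius r_b = r_p·cos α = 113.658000·cos 18.821° = 107.580829
roll angle φ = 6.419° = 0.11203268 rad
x = r_b·(cos φ + φ·sin φ) = 107.580829·(0.99373090 + 0.11203268·0.11179847) = 108.253853
y = r_b·(sin φ − φ·cos φ) = 107.580829·(0.11179847 − 0.11203268·0.99373090) = 0.050362

x=108.253853 y=0.050362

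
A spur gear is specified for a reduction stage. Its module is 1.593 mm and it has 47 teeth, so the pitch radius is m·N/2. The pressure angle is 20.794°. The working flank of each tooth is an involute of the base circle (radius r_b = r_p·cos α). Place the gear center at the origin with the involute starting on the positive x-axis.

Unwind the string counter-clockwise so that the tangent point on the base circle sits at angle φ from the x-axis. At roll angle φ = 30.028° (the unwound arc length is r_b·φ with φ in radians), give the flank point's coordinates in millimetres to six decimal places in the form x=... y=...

pitch radius r_p = m·N/2 = 1.593·47/2 = 37.435500
base radius r_b = r_p·cos α = 37.435500·cos 20.794° = 34.997059
roll angle φ = 30.028° = 0.52408747 rad
x = r_b·(cos φ + φ·sin φ) = 34.997059·(0.86578095 + 0.52408747·0.50042316) = 39.478308
y = r_b·(sin φ − φ·cos φ) = 34.997059·(0.50042316 − 0.52408747·0.86578095) = 1.633600

x=39.478308 y=1.633600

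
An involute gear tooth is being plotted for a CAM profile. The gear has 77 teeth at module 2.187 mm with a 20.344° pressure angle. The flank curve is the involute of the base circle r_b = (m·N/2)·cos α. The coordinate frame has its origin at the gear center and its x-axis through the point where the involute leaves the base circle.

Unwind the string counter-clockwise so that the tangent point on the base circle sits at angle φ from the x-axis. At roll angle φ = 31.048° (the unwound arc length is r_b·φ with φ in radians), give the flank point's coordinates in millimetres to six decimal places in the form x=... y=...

x=89.701405 y=4.065766

pitch radius r_p = m·N/2 = 2.187·77/2 = 84.199500
base radius r_b = r_p·cos α = 84.199500·cos 20.344° = 78.947323
roll angle φ = 31.048° = 0.54188983 rad
x = r_b·(cos φ + φ·sin φ) = 78.947323·(0.85673552 + 0.54188983·0.51575599) = 89.701405
y = r_b·(sin φ − φ·cos φ) = 78.947323·(0.51575599 − 0.54188983·0.85673552) = 4.065766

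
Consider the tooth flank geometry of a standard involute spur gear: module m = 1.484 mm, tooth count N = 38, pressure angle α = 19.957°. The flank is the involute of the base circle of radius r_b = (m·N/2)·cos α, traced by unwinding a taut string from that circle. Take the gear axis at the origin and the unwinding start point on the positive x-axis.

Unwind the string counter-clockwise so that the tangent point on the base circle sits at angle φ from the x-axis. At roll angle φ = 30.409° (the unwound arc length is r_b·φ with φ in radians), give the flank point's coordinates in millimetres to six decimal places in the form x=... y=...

x=29.976711 y=1.283885

pitch radius r_p = m·N/2 = 1.484·38/2 = 28.196000
base radius r_b = r_p·cos α = 28.196000·cos 19.957° = 26.502803
roll angle φ = 30.409° = 0.53073717 rad
x = r_b·(cos φ + φ·sin φ) = 26.502803·(0.86243417 + 0.53073717·0.50616924) = 29.976711
y = r_b·(sin φ − φ·cos φ) = 26.502803·(0.50616924 − 0.53073717·0.86243417) = 1.283885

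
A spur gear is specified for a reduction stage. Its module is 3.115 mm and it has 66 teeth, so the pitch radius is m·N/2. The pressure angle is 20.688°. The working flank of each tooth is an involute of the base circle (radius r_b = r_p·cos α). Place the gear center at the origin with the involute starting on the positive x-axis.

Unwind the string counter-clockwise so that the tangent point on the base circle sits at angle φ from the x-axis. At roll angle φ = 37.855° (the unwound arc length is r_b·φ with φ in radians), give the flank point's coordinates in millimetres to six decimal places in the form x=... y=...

x=114.920165 y=8.847637

pitch radius r_p = m·N/2 = 3.115·66/2 = 102.795000
base radius r_b = r_p·cos α = 102.795000·cos 20.688° = 96.166577
roll angle φ = 37.855° = 0.66069439 rad
x = r_b·(cos φ + φ·sin φ) = 96.166577·(0.78956630 + 0.66069439·0.61366527) = 114.920165
y = r_b·(sin φ − φ·cos φ) = 96.166577·(0.61366527 − 0.66069439·0.78956630) = 8.847637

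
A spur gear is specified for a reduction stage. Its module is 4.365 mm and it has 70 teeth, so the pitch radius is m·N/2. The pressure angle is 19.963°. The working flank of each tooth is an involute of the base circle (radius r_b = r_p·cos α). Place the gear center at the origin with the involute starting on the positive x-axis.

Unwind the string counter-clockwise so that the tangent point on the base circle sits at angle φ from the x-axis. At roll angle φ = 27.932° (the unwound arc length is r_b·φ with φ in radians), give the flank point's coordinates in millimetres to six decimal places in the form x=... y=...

pitch radius r_p = m·N/2 = 4.365·70/2 = 152.775000
base radius r_b = r_p·cos α = 152.775000·cos 19.963° = 143.595253
roll angle φ = 27.932° = 0.48750537 rad
x = r_b·(cos φ + φ·sin φ) = 143.595253·(0.88350415 + 0.48750537·0.46842333) = 159.658254
y = r_b·(sin φ − φ·cos φ) = 143.595253·(0.46842333 − 0.48750537·0.88350415) = 5.415022

x=159.658254 y=5.415022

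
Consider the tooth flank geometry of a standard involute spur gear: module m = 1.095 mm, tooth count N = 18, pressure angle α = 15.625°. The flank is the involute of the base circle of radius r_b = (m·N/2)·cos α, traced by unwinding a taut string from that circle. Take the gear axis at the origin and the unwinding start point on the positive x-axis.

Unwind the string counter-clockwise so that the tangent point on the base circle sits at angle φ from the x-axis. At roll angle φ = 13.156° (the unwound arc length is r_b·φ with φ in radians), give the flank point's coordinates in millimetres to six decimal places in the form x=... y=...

pitch radius r_p = m·N/2 = 1.095·18/2 = 9.855000
base radius r_b = r_p·cos α = 9.855000·cos 15.625° = 9.490810
roll angle φ = 13.156° = 0.22961552 rad
x = r_b·(cos φ + φ·sin φ) = 9.490810·(0.97375398 + 0.22961552·0.22760315) = 9.737715
y = r_b·(sin φ − φ·cos φ) = 9.490810·(0.22760315 − 0.22961552·0.97375398) = 0.038097

x=9.737715 y=0.038097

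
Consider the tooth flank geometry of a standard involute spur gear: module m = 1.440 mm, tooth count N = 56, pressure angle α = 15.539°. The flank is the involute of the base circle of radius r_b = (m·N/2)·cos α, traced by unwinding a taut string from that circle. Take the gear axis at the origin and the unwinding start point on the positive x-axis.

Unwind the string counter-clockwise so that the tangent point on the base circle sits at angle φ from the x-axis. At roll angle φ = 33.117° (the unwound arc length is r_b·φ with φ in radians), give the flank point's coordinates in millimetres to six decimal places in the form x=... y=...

x=44.803214 y=2.417874

pitch radius r_p = m·N/2 = 1.440·56/2 = 40.320000
base radius r_b = r_p·cos α = 40.320000·cos 15.539° = 38.846237
roll angle φ = 33.117° = 0.57800069 rad
x = r_b·(cos φ + φ·sin φ) = 38.846237·(0.83755665 + 0.57800069·0.54635049) = 44.803214
y = r_b·(sin φ − φ·cos φ) = 38.846237·(0.54635049 − 0.57800069·0.83755665) = 2.417874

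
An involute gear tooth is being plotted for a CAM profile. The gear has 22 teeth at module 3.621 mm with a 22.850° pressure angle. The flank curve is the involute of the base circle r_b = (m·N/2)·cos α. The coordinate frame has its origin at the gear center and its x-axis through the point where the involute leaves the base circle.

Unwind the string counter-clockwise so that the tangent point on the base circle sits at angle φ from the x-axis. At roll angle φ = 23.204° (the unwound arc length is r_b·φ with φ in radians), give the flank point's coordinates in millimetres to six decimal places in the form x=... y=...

pitch radius r_p = m·N/2 = 3.621·22/2 = 39.831000
base radius r_b = r_p·cos α = 39.831000·cos 22.850° = 36.705248
roll angle φ = 23.204° = 0.40498620 rad
x = r_b·(cos φ + φ·sin φ) = 36.705248·(0.91910783 + 0.40498620·0.39400608) = 39.593028
y = r_b·(sin φ − φ·cos φ) = 36.705248·(0.39400608 − 0.40498620·0.91910783) = 0.799443

x=39.593028 y=0.799443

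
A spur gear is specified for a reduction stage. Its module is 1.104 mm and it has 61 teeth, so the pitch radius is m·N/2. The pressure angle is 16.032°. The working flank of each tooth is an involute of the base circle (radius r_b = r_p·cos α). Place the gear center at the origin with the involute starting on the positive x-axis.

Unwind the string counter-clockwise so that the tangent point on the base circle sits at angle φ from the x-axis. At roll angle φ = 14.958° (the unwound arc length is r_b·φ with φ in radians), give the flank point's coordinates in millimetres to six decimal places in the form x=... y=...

x=33.446536 y=0.190638

pitch radius r_p = m·N/2 = 1.104·61/2 = 33.672000
base radius r_b = r_p·cos α = 33.672000·cos 16.032° = 32.362415
roll angle φ = 14.958° = 0.26106635 rad
x = r_b·(cos φ + φ·sin φ) = 32.362415·(0.96611529 + 0.26106635·0.25811092) = 33.446536
y = r_b·(sin φ − φ·cos φ) = 32.362415·(0.25811092 − 0.26106635·0.96611529) = 0.190638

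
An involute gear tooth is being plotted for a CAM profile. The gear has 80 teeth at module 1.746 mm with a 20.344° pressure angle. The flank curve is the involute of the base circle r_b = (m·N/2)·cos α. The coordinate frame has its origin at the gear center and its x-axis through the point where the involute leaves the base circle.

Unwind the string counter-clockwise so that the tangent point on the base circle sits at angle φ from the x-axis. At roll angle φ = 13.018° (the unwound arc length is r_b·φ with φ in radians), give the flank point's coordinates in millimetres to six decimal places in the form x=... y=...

x=67.152014 y=0.254702

pitch radius r_p = m·N/2 = 1.746·80/2 = 69.840000
base radius r_b = r_p·cos α = 69.840000·cos 20.344° = 65.483537
roll angle φ = 13.018° = 0.22720696 rad
x = r_b·(cos φ + φ·sin φ) = 65.483537·(0.97429935 + 0.22720696·0.22525715) = 67.152014
y = r_b·(sin φ − φ·cos φ) = 65.483537·(0.22525715 − 0.22720696·0.97429935) = 0.254702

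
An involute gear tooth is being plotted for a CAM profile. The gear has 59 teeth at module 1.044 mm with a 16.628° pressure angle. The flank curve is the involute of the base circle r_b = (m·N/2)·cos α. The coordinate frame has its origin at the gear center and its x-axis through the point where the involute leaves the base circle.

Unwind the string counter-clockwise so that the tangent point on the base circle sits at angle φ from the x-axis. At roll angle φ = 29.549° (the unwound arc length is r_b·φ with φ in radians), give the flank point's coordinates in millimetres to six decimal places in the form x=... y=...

pitch radius r_p = m·N/2 = 1.044·59/2 = 30.798000
base radius r_b = r_p·cos α = 30.798000·cos 16.628° = 29.510115
roll angle φ = 29.549° = 0.51572734 rad
x = r_b·(cos φ + φ·sin φ) = 29.510115·(0.86993425 + 0.51572734·0.49316772) = 33.177465
y = r_b·(sin φ − φ·cos φ) = 29.510115·(0.49316772 − 0.51572734·0.86993425) = 1.313756

x=33.177465 y=1.313756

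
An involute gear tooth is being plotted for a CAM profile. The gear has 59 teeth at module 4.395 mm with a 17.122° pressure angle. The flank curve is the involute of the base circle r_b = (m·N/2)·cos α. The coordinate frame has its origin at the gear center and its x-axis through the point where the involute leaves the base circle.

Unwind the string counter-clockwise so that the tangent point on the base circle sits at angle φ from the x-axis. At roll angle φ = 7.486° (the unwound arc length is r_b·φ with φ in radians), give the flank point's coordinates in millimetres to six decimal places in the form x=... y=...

x=124.959388 y=0.091963

pitch radius r_p = m·N/2 = 4.395·59/2 = 129.652500
base radius r_b = r_p·cos α = 129.652500·cos 17.122° = 123.906307
roll angle φ = 7.486° = 0.13065535 rad
x = r_b·(cos φ + φ·sin φ) = 123.906307·(0.99147673 + 0.13065535·0.13028393) = 124.959388
y = r_b·(sin φ − φ·cos φ) = 123.906307·(0.13028393 − 0.13065535·0.99147673) = 0.091963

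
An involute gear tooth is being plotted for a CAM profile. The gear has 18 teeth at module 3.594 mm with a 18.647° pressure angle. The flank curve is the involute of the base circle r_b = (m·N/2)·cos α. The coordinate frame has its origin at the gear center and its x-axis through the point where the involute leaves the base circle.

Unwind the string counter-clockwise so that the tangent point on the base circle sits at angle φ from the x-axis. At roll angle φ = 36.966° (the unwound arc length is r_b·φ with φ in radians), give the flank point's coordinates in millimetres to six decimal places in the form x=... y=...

x=36.378147 y=2.631082

pitch radius r_p = m·N/2 = 3.594·18/2 = 32.346000
base radius r_b = r_p·cos α = 32.346000·cos 18.647° = 30.648044
roll angle φ = 36.966° = 0.64517841 rad
x = r_b·(cos φ + φ·sin φ) = 30.648044·(0.79899249 + 0.64517841·0.60134100) = 36.378147
y = r_b·(sin φ − φ·cos φ) = 30.648044·(0.60134100 − 0.64517841·0.79899249) = 2.631082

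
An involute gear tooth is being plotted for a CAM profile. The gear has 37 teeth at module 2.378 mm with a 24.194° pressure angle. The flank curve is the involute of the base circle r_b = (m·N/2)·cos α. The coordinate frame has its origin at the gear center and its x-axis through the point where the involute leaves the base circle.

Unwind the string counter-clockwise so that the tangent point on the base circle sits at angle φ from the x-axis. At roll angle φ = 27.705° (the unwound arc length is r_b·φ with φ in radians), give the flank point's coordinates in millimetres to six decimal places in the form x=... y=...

pitch radius r_p = m·N/2 = 2.378·37/2 = 43.993000
base radius r_b = r_p·cos α = 43.993000·cos 24.194° = 40.128789
roll angle φ = 27.705° = 0.48354347 rad
x = r_b·(cos φ + φ·sin φ) = 40.128789·(0.88535306 + 0.48354347·0.46491931) = 44.549446
y = r_b·(sin φ − φ·cos φ) = 40.128789·(0.46491931 − 0.48354347·0.88535306) = 1.477246

x=44.549446 y=1.477246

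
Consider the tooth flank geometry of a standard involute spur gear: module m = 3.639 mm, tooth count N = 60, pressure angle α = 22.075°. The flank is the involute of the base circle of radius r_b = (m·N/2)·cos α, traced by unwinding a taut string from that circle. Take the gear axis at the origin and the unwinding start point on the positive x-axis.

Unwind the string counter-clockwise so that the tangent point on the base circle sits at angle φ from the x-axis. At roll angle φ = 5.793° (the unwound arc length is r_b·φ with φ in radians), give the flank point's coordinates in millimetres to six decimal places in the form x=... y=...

pitch radius r_p = m·N/2 = 3.639·60/2 = 109.170000
base radius r_b = r_p·cos α = 109.170000·cos 22.075° = 101.167042
roll angle φ = 5.793° = 0.10110692 rad
x = r_b·(cos φ + φ·sin φ) = 101.167042·(0.99489305 + 0.10110692·0.10093475) = 101.682817
y = r_b·(sin φ − φ·cos φ) = 101.167042·(0.10093475 − 0.10110692·0.99489305) = 0.034819

x=101.682817 y=0.034819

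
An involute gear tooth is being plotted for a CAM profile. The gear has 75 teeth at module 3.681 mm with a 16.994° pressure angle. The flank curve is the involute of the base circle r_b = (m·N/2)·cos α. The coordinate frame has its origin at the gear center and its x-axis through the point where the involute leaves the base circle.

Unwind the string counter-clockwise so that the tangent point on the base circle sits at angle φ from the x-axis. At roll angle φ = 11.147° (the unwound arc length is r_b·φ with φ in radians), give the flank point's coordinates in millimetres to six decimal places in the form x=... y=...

x=134.484872 y=0.322810

pitch radius r_p = m·N/2 = 3.681·75/2 = 138.037500
base radius r_b = r_p·cos α = 138.037500·cos 16.994° = 132.010143
roll angle φ = 11.147° = 0.19455185 rad
x = r_b·(cos φ + φ·sin φ) = 132.010143·(0.98113441 + 0.19455185·0.19332686) = 134.484872
y = r_b·(sin φ − φ·cos φ) = 132.010143·(0.19332686 − 0.19455185·0.98113441) = 0.322810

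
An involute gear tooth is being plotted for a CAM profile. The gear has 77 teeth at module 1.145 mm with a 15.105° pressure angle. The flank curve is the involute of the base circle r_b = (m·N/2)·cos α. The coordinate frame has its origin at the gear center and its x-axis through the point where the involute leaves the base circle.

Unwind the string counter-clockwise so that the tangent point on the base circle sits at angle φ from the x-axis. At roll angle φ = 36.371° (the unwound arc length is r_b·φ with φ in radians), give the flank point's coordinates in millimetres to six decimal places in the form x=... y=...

pitch radius r_p = m·N/2 = 1.145·77/2 = 44.082500
base radius r_b = r_p·cos α = 44.082500·cos 15.105° = 42.559445
roll angle φ = 36.371° = 0.63479370 rad
x = r_b·(cos φ + φ·sin φ) = 42.559445·(0.80519405 + 0.63479370·0.59301142) = 50.289686
y = r_b·(sin φ − φ·cos φ) = 42.559445·(0.59301142 − 0.63479370·0.80519405) = 3.484738

x=50.289686 y=3.484738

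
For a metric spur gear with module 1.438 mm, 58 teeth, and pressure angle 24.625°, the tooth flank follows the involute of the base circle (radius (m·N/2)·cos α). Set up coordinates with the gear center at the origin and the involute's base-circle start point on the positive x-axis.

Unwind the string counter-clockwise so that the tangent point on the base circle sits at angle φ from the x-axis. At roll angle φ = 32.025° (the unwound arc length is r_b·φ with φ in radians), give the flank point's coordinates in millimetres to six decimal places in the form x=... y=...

pitch radius r_p = m·N/2 = 1.438·58/2 = 41.702000
base radius r_b = r_p·cos α = 41.702000·cos 24.625° = 37.909386
roll angle φ = 32.025° = 0.55894169 rad
x = r_b·(cos φ + φ·sin φ) = 37.909386·(0.84781679 + 0.55894169·0.53028924) = 43.376585
y = r_b·(sin φ − φ·cos φ) = 37.909386·(0.53028924 − 0.55894169·0.84781679) = 2.138434

x=43.376585 y=2.138434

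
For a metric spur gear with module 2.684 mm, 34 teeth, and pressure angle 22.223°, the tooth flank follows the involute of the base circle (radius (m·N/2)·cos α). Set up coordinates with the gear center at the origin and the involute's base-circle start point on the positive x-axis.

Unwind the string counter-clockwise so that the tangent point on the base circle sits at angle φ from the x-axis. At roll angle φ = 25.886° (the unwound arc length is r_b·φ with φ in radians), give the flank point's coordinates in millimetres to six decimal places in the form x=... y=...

x=46.332070 y=1.272112

pitch radius r_p = m·N/2 = 2.684·34/2 = 45.628000
base radius r_b = r_p·cos α = 45.628000·cos 22.223° = 42.238699
roll angle φ = 25.886° = 0.45179593 rad
x = r_b·(cos φ + φ·sin φ) = 42.238699·(0.89966448 + 0.45179593·0.43658197) = 46.332070
y = r_b·(sin φ − φ·cos φ) = 42.238699·(0.43658197 − 0.45179593·0.89966448) = 1.272112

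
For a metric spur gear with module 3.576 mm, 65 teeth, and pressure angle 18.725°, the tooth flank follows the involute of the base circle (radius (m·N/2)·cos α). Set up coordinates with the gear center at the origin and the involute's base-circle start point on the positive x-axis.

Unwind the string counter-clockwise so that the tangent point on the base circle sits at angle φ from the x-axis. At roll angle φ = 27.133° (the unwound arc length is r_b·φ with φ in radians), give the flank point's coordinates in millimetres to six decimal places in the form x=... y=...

pitch radius r_p = m·N/2 = 3.576·65/2 = 116.220000
base radius r_b = r_p·cos α = 116.220000·cos 18.725° = 110.068510
roll angle φ = 27.133° = 0.47356019 rad
x = r_b·(cos φ + φ·sin φ) = 110.068510·(0.88995028 + 0.47356019·0.45605756) = 121.727074
y = r_b·(sin φ − φ·cos φ) = 110.068510·(0.45605756 − 0.47356019·0.88995028) = 3.809750

x=121.727074 y=3.809750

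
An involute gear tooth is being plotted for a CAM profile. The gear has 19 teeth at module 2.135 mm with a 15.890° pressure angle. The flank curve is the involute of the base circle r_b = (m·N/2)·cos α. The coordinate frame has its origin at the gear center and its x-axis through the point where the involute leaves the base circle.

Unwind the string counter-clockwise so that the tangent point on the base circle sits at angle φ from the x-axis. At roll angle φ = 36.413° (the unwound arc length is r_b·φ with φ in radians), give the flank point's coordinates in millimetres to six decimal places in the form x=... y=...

x=23.058021 y=1.602648

pitch radius r_p = m·N/2 = 2.135·19/2 = 20.282500
base radius r_b = r_p·cos α = 20.282500·cos 15.890° = 19.507488
roll angle φ = 36.413° = 0.63552674 rad
x = r_b·(cos φ + φ·sin φ) = 19.507488·(0.80475913 + 0.63552674·0.59360150) = 23.058021
y = r_b·(sin φ − φ·cos φ) = 19.507488·(0.59360150 − 0.63552674·0.80475913) = 1.602648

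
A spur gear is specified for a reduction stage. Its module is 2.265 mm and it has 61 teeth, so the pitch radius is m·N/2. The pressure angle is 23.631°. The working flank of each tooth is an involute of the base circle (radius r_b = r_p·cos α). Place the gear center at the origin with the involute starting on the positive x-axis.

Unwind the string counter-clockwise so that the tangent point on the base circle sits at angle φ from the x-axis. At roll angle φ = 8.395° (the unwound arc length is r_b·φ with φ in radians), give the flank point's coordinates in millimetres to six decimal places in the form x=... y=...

x=63.965372 y=0.066218

pitch radius r_p = m·N/2 = 2.265·61/2 = 69.082500
base radius r_b = r_p·cos α = 69.082500·cos 23.631° = 63.289655
roll angle φ = 8.395° = 0.14652039 rad
x = r_b·(cos φ + φ·sin φ) = 63.289655·(0.98928508 + 0.14652039·0.14599670) = 63.965372
y = r_b·(sin φ − φ·cos φ) = 63.289655·(0.14599670 − 0.14652039·0.98928508) = 0.066218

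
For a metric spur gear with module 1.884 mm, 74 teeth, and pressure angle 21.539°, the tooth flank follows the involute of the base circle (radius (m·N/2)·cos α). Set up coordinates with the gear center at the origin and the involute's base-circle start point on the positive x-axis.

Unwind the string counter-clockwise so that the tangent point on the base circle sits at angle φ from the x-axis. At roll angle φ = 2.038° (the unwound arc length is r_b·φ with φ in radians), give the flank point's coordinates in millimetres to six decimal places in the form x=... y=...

x=64.881148 y=0.000973

pitch radius r_p = m·N/2 = 1.884·74/2 = 69.708000
base radius r_b = r_p·cos α = 69.708000·cos 21.539° = 64.840143
roll angle φ = 2.038° = 0.03556981 rad
x = r_b·(cos φ + φ·sin φ) = 64.840143·(0.99936746 + 0.03556981·0.03556231) = 64.881148
y = r_b·(sin φ − φ·cos φ) = 64.840143·(0.03556231 − 0.03556981·0.99936746) = 0.000973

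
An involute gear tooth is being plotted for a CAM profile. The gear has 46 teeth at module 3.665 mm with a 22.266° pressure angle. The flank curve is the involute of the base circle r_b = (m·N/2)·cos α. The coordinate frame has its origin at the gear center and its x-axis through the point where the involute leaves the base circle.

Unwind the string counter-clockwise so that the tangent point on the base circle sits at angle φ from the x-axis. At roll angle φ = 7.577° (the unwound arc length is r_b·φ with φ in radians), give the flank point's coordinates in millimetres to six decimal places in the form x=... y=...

x=78.688671 y=0.060033

pitch radius r_p = m·N/2 = 3.665·46/2 = 84.295000
base radius r_b = r_p·cos α = 84.295000·cos 22.266° = 78.009521
roll angle φ = 7.577° = 0.13224360 rad
x = r_b·(cos φ + φ·sin φ) = 78.009521·(0.99126855 + 0.13224360·0.13185848) = 78.688671
y = r_b·(sin φ − φ·cos φ) = 78.009521·(0.13185848 − 0.13224360·0.99126855) = 0.060033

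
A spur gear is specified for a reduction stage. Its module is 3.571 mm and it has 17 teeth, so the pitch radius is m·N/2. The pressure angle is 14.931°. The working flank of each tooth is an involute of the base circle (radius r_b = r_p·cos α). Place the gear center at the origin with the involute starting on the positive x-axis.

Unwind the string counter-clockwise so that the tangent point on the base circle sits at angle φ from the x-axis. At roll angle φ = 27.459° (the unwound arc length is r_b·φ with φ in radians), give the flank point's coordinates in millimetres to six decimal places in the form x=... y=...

pitch radius r_p = m·N/2 = 3.571·17/2 = 30.353500
base radius r_b = r_p·cos α = 30.353500·cos 14.931° = 29.328669
roll angle φ = 27.459° = 0.47924996 rad
x = r_b·(cos φ + φ·sin φ) = 29.328669·(0.88734103 + 0.47924996·0.46111376) = 32.505837
y = r_b·(sin φ − φ·cos φ) = 29.328669·(0.46111376 − 0.47924996·0.88734103) = 1.051597

x=32.505837 y=1.051597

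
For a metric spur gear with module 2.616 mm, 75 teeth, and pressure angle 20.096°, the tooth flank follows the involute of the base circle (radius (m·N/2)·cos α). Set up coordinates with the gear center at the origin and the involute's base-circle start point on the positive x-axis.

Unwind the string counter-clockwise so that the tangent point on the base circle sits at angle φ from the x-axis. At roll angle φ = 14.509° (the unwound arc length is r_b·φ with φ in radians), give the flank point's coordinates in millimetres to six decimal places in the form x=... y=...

x=95.034167 y=0.495479

pitch radius r_p = m·N/2 = 2.616·75/2 = 98.100000
base radius r_b = r_p·cos α = 98.100000·cos 20.096° = 92.127500
roll angle φ = 14.509° = 0.25322982 rad
x = r_b·(cos φ + φ·sin φ) = 92.127500·(0.96810830 + 0.25322982·0.25053208) = 95.034167
y = r_b·(sin φ − φ·cos φ) = 92.127500·(0.25053208 − 0.25322982·0.96810830) = 0.495479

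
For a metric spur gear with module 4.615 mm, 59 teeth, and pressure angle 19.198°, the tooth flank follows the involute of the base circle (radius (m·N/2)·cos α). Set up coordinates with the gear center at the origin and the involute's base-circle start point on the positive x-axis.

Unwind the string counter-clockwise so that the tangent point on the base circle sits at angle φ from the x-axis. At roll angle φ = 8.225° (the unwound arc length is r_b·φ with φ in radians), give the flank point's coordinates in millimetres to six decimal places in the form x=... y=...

x=129.889276 y=0.126522

pitch radius r_p = m·N/2 = 4.615·59/2 = 136.142500
base radius r_b = r_p·cos α = 136.142500·cos 19.198° = 128.571323
roll angle φ = 8.225° = 0.14355333 rad
x = r_b·(cos φ + φ·sin φ) = 128.571323·(0.98971390 + 0.14355333·0.14306079) = 129.889276
y = r_b·(sin φ − φ·cos φ) = 128.571323·(0.14306079 − 0.14355333·0.98971390) = 0.126522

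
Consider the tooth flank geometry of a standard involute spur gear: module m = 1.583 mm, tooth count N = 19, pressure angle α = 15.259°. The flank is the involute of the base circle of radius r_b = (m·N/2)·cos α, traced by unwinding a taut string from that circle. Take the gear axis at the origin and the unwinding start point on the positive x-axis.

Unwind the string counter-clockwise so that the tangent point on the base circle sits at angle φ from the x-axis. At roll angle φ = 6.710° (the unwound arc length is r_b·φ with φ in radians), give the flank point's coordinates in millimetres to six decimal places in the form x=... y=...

pitch radius r_p = m·N/2 = 1.583·19/2 = 15.038500
base radius r_b = r_p·cos α = 15.038500·cos 15.259° = 14.508333
roll angle φ = 6.710° = 0.11711159 rad
x = r_b·(cos φ + φ·sin φ) = 14.508333·(0.99315027 + 0.11711159·0.11684408) = 14.607484
y = r_b·(sin φ − φ·cos φ) = 14.508333·(0.11684408 − 0.11711159·0.99315027) = 0.007757

x=14.607484 y=0.007757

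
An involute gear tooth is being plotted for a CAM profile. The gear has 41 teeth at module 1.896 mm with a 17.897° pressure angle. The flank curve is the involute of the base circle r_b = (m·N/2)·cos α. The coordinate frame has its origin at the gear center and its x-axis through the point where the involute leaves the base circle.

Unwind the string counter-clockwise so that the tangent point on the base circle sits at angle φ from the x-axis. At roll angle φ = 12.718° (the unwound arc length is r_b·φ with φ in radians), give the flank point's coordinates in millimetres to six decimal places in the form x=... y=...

pitch radius r_p = m·N/2 = 1.896·41/2 = 38.868000
base radius r_b = r_p·cos α = 38.868000·cos 17.897° = 36.987197
roll angle φ = 12.718° = 0.22197097 rad
x = r_b·(cos φ + φ·sin φ) = 36.987197·(0.97546543 + 0.22197097·0.22015267) = 37.887204
y = r_b·(sin φ − φ·cos φ) = 36.987197·(0.22015267 − 0.22197097·0.97546543) = 0.134177

x=37.887204 y=0.134177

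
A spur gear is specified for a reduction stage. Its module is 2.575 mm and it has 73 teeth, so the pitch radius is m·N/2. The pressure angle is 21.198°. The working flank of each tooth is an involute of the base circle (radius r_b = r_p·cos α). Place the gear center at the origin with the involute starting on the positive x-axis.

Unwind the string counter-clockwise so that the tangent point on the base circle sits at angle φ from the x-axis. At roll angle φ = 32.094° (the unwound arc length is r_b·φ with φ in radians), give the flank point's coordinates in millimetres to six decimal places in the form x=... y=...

pitch radius r_p = m·N/2 = 2.575·73/2 = 93.987500
base radius r_b = r_p·cos α = 93.987500·cos 21.198° = 87.627970
roll angle φ = 32.094° = 0.56014597 rad
x = r_b·(cos φ + φ·sin φ) = 87.627970·(0.84717756 + 0.56014597·0.53130987) = 100.315505
y = r_b·(sin φ − φ·cos φ) = 87.627970·(0.53130987 − 0.56014597·0.84717756) = 4.974357

x=100.315505 y=4.974357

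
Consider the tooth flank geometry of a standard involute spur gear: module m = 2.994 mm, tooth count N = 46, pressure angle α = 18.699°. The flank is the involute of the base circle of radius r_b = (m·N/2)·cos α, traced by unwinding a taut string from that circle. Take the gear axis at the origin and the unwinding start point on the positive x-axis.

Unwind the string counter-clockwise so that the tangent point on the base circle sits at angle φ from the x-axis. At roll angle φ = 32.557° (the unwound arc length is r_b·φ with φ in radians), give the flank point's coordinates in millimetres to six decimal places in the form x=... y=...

x=74.922624 y=3.861755

pitch radius r_p = m·N/2 = 2.994·46/2 = 68.862000
base radius r_b = r_p·cos α = 68.862000·cos 18.699° = 65.227179
roll angle φ = 32.557° = 0.56822684 rad
x = r_b·(cos φ + φ·sin φ) = 65.227179·(0.84285650 + 0.56822684·0.53813838) = 74.922624
y = r_b·(sin φ − φ·cos φ) = 65.227179·(0.53813838 − 0.56822684·0.84285650) = 3.861755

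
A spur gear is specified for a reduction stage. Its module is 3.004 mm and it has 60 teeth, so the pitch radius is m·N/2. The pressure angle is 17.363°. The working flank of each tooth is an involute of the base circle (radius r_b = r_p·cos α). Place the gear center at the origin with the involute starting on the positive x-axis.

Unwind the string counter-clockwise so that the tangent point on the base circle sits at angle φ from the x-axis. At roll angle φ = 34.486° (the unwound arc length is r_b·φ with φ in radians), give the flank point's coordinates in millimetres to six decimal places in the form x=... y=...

x=100.210916 y=6.028236

pitch radius r_p = m·N/2 = 3.004·60/2 = 90.120000
base radius r_b = r_p·cos α = 90.120000·cos 17.363° = 86.013524
roll angle φ = 34.486° = 0.60189425 rad
x = r_b·(cos φ + φ·sin φ) = 86.013524·(0.82426456 + 0.60189425·0.56620485) = 100.210916
y = r_b·(sin φ − φ·cos φ) = 86.013524·(0.56620485 − 0.60189425·0.82426456) = 6.028236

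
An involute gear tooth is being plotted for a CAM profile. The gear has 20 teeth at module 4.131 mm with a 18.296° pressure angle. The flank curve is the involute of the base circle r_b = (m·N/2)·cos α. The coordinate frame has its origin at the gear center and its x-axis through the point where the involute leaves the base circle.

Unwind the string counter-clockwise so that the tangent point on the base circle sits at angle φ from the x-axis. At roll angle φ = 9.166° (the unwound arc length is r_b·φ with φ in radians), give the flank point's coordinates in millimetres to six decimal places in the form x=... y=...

x=39.720358 y=0.053391

pitch radius r_p = m·N/2 = 4.131·20/2 = 41.310000
base radius r_b = r_p·cos α = 41.310000·cos 18.296° = 39.221672
roll angle φ = 9.166° = 0.15997688 rad
x = r_b·(cos φ + φ·sin φ) = 39.221672·(0.98723097 + 0.15997688·0.15929538) = 39.720358
y = r_b·(sin φ − φ·cos φ) = 39.221672·(0.15929538 − 0.15997688·0.98723097) = 0.053391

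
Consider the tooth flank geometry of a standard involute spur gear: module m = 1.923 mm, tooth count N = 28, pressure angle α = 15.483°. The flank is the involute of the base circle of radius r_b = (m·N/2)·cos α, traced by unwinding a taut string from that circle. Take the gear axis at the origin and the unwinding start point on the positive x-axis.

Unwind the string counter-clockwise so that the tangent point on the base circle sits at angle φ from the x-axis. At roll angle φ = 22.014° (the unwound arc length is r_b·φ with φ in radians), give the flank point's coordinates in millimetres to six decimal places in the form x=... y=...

x=27.789927 y=0.483322

pitch radius r_p = m·N/2 = 1.923·28/2 = 26.922000
base radius r_b = r_p·cos α = 26.922000·cos 15.483° = 25.944993
roll angle φ = 22.014° = 0.38421678 rad
x = r_b·(cos φ + φ·sin φ) = 25.944993·(0.92709229 + 0.38421678·0.37483314) = 27.789927
y = r_b·(sin φ − φ·cos φ) = 25.944993·(0.37483314 − 0.38421678·0.92709229) = 0.483322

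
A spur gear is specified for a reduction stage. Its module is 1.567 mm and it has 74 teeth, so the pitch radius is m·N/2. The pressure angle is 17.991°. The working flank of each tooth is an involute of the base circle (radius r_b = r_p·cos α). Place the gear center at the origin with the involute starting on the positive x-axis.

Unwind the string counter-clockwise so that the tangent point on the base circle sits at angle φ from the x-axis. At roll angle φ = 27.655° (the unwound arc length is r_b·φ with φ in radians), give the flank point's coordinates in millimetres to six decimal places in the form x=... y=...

x=61.198305 y=2.019200

pitch radius r_p = m·N/2 = 1.567·74/2 = 57.979000
base radius r_b = r_p·cos α = 57.979000·cos 17.991° = 55.144119
roll angle φ = 27.655° = 0.48267080 rad
x = r_b·(cos φ + φ·sin φ) = 55.144119·(0.88575844 + 0.48267080·0.46414652) = 61.198305
y = r_b·(sin φ − φ·cos φ) = 55.144119·(0.46414652 − 0.48267080·0.88575844) = 2.019200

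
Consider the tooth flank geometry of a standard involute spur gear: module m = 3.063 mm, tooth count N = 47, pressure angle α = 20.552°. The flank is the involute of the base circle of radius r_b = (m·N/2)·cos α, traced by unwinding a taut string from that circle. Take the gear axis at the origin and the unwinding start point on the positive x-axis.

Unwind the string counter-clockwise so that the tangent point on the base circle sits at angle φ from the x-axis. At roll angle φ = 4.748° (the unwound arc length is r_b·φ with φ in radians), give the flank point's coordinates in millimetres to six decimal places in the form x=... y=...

x=67.630250 y=0.012776

pitch radius r_p = m·N/2 = 3.063·47/2 = 71.980500
base radius r_b = r_p·cos α = 71.980500·cos 20.552° = 67.399227
roll angle φ = 4.748° = 0.08286823 rad
x = r_b·(cos φ + φ·sin φ) = 67.399227·(0.99656839 + 0.08286823·0.08277342) = 67.630250
y = r_b·(sin φ − φ·cos φ) = 67.399227·(0.08277342 − 0.08286823·0.99656839) = 0.012776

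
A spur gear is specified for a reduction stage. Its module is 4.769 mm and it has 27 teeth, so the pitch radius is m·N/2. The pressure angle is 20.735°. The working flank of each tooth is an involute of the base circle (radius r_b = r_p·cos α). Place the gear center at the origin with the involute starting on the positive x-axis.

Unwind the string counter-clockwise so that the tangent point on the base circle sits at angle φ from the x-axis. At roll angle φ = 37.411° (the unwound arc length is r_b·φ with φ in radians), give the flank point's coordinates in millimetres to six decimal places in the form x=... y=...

pitch radius r_p = m·N/2 = 4.769·27/2 = 64.381500
base radius r_b = r_p·cos α = 64.381500·cos 20.735° = 60.211377
roll angle φ = 37.411° = 0.65294513 rad
x = r_b·(cos φ + φ·sin φ) = 60.211377·(0.79429800 + 0.65294513·0.60752835) = 71.710586
y = r_b·(sin φ − φ·cos φ) = 60.211377·(0.60752835 − 0.65294513·0.79429800) = 5.352511

x=71.710586 y=5.352511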